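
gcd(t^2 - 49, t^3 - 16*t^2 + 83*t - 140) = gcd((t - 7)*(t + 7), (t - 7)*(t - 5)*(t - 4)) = t - 7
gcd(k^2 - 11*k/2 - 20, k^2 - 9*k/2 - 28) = k - 8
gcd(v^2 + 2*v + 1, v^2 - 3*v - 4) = v + 1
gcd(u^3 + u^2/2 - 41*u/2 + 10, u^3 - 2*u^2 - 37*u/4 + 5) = u^2 - 9*u/2 + 2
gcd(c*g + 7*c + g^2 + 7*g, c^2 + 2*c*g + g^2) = c + g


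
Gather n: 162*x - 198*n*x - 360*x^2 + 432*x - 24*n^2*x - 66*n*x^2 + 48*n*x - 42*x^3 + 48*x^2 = -24*n^2*x + n*(-66*x^2 - 150*x) - 42*x^3 - 312*x^2 + 594*x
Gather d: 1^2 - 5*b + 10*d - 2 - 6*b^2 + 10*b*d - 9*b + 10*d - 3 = -6*b^2 - 14*b + d*(10*b + 20) - 4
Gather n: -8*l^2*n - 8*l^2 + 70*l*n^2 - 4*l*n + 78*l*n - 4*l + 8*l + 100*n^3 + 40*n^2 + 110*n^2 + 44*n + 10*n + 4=-8*l^2 + 4*l + 100*n^3 + n^2*(70*l + 150) + n*(-8*l^2 + 74*l + 54) + 4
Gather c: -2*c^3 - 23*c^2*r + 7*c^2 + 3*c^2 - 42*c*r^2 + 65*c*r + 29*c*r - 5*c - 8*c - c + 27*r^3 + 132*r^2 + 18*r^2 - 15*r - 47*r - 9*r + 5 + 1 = -2*c^3 + c^2*(10 - 23*r) + c*(-42*r^2 + 94*r - 14) + 27*r^3 + 150*r^2 - 71*r + 6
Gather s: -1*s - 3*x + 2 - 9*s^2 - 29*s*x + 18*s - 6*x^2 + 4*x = -9*s^2 + s*(17 - 29*x) - 6*x^2 + x + 2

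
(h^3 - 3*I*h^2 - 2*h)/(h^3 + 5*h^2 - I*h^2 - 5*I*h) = (h - 2*I)/(h + 5)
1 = 1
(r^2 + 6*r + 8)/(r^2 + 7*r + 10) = (r + 4)/(r + 5)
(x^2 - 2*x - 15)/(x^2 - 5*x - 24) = (x - 5)/(x - 8)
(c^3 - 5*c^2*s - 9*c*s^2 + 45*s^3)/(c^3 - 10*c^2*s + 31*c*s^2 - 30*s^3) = (-c - 3*s)/(-c + 2*s)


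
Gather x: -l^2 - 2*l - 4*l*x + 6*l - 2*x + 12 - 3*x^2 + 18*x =-l^2 + 4*l - 3*x^2 + x*(16 - 4*l) + 12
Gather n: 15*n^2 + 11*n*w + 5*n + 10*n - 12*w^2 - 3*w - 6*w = 15*n^2 + n*(11*w + 15) - 12*w^2 - 9*w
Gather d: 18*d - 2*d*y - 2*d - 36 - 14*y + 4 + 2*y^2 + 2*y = d*(16 - 2*y) + 2*y^2 - 12*y - 32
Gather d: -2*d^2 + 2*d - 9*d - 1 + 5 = -2*d^2 - 7*d + 4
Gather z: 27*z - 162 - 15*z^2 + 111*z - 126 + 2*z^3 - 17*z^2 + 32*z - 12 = 2*z^3 - 32*z^2 + 170*z - 300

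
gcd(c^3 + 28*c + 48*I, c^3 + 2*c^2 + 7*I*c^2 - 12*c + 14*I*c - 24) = c + 4*I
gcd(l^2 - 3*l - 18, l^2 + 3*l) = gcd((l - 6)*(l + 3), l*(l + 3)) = l + 3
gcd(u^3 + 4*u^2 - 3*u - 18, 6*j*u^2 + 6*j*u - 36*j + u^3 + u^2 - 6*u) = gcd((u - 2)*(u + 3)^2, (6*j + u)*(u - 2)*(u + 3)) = u^2 + u - 6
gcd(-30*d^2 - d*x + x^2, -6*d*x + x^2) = -6*d + x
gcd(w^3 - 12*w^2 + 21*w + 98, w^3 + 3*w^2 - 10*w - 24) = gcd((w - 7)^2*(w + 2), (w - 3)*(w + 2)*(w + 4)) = w + 2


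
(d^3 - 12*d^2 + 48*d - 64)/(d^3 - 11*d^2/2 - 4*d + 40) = 2*(d - 4)/(2*d + 5)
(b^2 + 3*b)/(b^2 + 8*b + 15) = b/(b + 5)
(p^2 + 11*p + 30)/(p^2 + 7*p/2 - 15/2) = 2*(p + 6)/(2*p - 3)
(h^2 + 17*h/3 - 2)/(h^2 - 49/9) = 3*(3*h^2 + 17*h - 6)/(9*h^2 - 49)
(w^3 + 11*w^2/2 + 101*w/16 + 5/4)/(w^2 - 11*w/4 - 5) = (w^2 + 17*w/4 + 1)/(w - 4)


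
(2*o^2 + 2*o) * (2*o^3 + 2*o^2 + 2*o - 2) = 4*o^5 + 8*o^4 + 8*o^3 - 4*o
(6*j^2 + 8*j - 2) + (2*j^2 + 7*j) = 8*j^2 + 15*j - 2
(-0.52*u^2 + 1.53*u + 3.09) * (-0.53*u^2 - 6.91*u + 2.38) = 0.2756*u^4 + 2.7823*u^3 - 13.4476*u^2 - 17.7105*u + 7.3542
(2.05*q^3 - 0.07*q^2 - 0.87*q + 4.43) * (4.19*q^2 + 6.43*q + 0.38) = 8.5895*q^5 + 12.8882*q^4 - 3.3164*q^3 + 12.941*q^2 + 28.1543*q + 1.6834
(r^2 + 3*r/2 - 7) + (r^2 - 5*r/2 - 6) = 2*r^2 - r - 13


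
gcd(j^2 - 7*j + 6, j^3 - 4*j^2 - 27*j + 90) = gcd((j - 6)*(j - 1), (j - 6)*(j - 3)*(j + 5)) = j - 6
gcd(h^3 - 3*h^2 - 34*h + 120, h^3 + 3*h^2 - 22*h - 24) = h^2 + 2*h - 24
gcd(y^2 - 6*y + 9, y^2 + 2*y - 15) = y - 3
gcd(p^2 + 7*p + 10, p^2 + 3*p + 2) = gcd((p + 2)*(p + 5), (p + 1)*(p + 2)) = p + 2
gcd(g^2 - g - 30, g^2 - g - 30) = g^2 - g - 30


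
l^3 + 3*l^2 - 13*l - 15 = (l - 3)*(l + 1)*(l + 5)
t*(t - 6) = t^2 - 6*t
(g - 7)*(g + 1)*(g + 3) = g^3 - 3*g^2 - 25*g - 21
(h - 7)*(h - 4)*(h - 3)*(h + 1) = h^4 - 13*h^3 + 47*h^2 - 23*h - 84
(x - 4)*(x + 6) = x^2 + 2*x - 24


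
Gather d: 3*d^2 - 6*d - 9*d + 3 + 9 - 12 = 3*d^2 - 15*d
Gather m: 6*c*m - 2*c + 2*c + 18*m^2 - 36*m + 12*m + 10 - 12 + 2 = 18*m^2 + m*(6*c - 24)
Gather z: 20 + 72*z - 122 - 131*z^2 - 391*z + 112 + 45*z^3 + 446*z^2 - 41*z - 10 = 45*z^3 + 315*z^2 - 360*z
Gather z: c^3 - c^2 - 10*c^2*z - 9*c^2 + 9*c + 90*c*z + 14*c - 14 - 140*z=c^3 - 10*c^2 + 23*c + z*(-10*c^2 + 90*c - 140) - 14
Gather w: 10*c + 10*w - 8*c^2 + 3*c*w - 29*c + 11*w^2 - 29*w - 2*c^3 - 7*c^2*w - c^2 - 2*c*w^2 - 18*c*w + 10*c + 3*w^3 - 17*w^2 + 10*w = -2*c^3 - 9*c^2 - 9*c + 3*w^3 + w^2*(-2*c - 6) + w*(-7*c^2 - 15*c - 9)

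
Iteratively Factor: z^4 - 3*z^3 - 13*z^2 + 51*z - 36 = (z + 4)*(z^3 - 7*z^2 + 15*z - 9) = (z - 3)*(z + 4)*(z^2 - 4*z + 3) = (z - 3)*(z - 1)*(z + 4)*(z - 3)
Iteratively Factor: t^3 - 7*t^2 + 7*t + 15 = (t - 3)*(t^2 - 4*t - 5) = (t - 3)*(t + 1)*(t - 5)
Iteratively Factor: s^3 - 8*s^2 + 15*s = (s - 5)*(s^2 - 3*s) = (s - 5)*(s - 3)*(s)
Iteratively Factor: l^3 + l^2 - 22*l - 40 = (l + 2)*(l^2 - l - 20) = (l - 5)*(l + 2)*(l + 4)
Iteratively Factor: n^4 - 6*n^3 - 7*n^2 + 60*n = (n - 4)*(n^3 - 2*n^2 - 15*n) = (n - 5)*(n - 4)*(n^2 + 3*n) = n*(n - 5)*(n - 4)*(n + 3)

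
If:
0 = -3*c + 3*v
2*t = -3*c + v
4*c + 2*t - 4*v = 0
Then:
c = 0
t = 0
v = 0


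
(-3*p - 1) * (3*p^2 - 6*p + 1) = -9*p^3 + 15*p^2 + 3*p - 1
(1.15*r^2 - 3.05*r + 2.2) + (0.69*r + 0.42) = 1.15*r^2 - 2.36*r + 2.62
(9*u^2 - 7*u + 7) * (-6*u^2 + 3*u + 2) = -54*u^4 + 69*u^3 - 45*u^2 + 7*u + 14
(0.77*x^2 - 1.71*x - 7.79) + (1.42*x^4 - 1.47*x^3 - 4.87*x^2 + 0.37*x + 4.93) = 1.42*x^4 - 1.47*x^3 - 4.1*x^2 - 1.34*x - 2.86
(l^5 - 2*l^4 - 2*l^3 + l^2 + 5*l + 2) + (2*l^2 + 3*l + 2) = l^5 - 2*l^4 - 2*l^3 + 3*l^2 + 8*l + 4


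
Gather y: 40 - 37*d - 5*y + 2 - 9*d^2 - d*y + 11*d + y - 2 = -9*d^2 - 26*d + y*(-d - 4) + 40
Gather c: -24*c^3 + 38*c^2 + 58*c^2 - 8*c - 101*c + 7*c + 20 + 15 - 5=-24*c^3 + 96*c^2 - 102*c + 30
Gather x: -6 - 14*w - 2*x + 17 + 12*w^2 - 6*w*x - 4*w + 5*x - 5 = 12*w^2 - 18*w + x*(3 - 6*w) + 6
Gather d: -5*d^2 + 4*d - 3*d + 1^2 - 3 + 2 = -5*d^2 + d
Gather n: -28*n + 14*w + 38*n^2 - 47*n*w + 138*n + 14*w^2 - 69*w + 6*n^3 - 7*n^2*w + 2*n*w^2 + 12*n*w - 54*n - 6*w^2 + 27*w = 6*n^3 + n^2*(38 - 7*w) + n*(2*w^2 - 35*w + 56) + 8*w^2 - 28*w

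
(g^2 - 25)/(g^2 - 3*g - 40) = (g - 5)/(g - 8)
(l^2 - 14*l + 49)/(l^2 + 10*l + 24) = (l^2 - 14*l + 49)/(l^2 + 10*l + 24)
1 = 1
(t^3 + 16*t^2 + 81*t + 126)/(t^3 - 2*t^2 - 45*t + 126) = (t^2 + 9*t + 18)/(t^2 - 9*t + 18)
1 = 1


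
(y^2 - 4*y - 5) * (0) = 0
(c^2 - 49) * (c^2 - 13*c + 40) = c^4 - 13*c^3 - 9*c^2 + 637*c - 1960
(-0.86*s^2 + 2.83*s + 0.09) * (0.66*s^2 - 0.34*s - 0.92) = -0.5676*s^4 + 2.1602*s^3 - 0.1116*s^2 - 2.6342*s - 0.0828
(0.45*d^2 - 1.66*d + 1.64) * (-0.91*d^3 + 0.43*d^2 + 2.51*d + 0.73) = -0.4095*d^5 + 1.7041*d^4 - 1.0767*d^3 - 3.1329*d^2 + 2.9046*d + 1.1972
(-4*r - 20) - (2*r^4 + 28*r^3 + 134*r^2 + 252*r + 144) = -2*r^4 - 28*r^3 - 134*r^2 - 256*r - 164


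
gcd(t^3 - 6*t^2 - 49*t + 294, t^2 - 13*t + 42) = t^2 - 13*t + 42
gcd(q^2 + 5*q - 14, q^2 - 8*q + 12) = q - 2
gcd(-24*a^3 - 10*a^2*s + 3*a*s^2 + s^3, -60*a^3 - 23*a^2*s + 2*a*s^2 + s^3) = 4*a + s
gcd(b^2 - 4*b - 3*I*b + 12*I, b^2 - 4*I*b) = 1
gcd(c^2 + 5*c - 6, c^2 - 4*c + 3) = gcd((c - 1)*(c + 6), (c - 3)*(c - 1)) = c - 1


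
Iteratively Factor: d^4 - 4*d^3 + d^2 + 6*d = (d - 2)*(d^3 - 2*d^2 - 3*d) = (d - 2)*(d + 1)*(d^2 - 3*d) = (d - 3)*(d - 2)*(d + 1)*(d)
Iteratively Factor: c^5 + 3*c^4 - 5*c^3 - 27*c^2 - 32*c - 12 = (c + 2)*(c^4 + c^3 - 7*c^2 - 13*c - 6) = (c + 1)*(c + 2)*(c^3 - 7*c - 6) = (c + 1)^2*(c + 2)*(c^2 - c - 6) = (c + 1)^2*(c + 2)^2*(c - 3)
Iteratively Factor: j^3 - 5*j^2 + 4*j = (j)*(j^2 - 5*j + 4) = j*(j - 4)*(j - 1)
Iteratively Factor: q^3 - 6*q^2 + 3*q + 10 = (q - 5)*(q^2 - q - 2) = (q - 5)*(q + 1)*(q - 2)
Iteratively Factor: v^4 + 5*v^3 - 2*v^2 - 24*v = (v + 4)*(v^3 + v^2 - 6*v) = v*(v + 4)*(v^2 + v - 6) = v*(v + 3)*(v + 4)*(v - 2)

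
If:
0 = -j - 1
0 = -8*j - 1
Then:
No Solution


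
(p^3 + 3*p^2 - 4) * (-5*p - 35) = -5*p^4 - 50*p^3 - 105*p^2 + 20*p + 140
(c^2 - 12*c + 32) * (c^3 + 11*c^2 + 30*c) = c^5 - c^4 - 70*c^3 - 8*c^2 + 960*c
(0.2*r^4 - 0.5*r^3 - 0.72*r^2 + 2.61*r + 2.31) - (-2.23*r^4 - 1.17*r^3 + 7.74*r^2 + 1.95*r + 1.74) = 2.43*r^4 + 0.67*r^3 - 8.46*r^2 + 0.66*r + 0.57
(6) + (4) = 10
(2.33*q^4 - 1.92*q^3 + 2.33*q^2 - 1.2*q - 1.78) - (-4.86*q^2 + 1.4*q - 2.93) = 2.33*q^4 - 1.92*q^3 + 7.19*q^2 - 2.6*q + 1.15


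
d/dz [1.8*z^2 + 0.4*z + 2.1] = 3.6*z + 0.4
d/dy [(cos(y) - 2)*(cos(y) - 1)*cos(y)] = (-3*cos(y)^2 + 6*cos(y) - 2)*sin(y)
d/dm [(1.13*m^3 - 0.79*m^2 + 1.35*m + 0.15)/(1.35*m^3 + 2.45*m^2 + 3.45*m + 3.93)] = (3.835*m^4 + 4.152*m^3 + 6.6822*m^2 - 6.9444*m + 4.788)/(1.8225*m^6 + 6.615*m^5 + 15.3175*m^4 + 27.516*m^3 + 31.1595*m^2 + 27.117*m + 15.4449)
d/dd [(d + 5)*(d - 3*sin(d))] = d - (d + 5)*(3*cos(d) - 1) - 3*sin(d)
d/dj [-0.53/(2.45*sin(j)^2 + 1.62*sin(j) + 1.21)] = (2.597*sin(j) + 0.8586)*cos(j)/(2.45*sin(j)^2 + 1.62*sin(j) + 1.21)^2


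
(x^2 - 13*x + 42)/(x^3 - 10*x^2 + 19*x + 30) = (x - 7)/(x^2 - 4*x - 5)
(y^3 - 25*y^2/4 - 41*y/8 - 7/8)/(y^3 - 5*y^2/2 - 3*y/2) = (4*y^2 - 27*y - 7)/(4*y*(y - 3))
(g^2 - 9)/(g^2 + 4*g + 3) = (g - 3)/(g + 1)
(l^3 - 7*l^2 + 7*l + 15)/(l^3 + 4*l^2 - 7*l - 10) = (l^2 - 8*l + 15)/(l^2 + 3*l - 10)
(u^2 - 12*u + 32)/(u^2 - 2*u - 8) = (u - 8)/(u + 2)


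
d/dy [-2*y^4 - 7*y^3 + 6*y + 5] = -8*y^3 - 21*y^2 + 6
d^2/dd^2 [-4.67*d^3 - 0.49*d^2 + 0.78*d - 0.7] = -28.02*d - 0.98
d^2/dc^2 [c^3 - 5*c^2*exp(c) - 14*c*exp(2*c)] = -5*c^2*exp(c) - 56*c*exp(2*c) - 20*c*exp(c) + 6*c - 56*exp(2*c) - 10*exp(c)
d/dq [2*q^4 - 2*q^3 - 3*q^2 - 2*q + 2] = 8*q^3 - 6*q^2 - 6*q - 2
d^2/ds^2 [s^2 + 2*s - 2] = 2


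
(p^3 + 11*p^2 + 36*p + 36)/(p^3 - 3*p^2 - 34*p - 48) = (p + 6)/(p - 8)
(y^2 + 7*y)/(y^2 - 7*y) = (y + 7)/(y - 7)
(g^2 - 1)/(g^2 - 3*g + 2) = (g + 1)/(g - 2)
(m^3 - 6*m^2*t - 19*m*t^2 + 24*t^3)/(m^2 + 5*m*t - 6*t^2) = (m^2 - 5*m*t - 24*t^2)/(m + 6*t)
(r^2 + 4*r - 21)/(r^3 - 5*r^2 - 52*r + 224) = (r - 3)/(r^2 - 12*r + 32)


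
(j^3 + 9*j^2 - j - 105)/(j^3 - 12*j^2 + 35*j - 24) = (j^2 + 12*j + 35)/(j^2 - 9*j + 8)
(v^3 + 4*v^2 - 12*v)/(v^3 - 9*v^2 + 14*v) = (v + 6)/(v - 7)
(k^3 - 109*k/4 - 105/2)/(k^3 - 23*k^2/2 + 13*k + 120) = (k + 7/2)/(k - 8)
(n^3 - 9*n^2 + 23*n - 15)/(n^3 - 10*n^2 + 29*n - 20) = (n - 3)/(n - 4)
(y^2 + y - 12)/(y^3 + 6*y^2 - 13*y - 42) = (y + 4)/(y^2 + 9*y + 14)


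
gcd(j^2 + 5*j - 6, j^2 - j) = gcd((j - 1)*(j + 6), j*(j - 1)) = j - 1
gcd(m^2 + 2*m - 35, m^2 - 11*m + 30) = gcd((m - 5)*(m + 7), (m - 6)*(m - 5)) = m - 5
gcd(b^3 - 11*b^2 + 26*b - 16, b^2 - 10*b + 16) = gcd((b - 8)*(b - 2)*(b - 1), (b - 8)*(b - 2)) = b^2 - 10*b + 16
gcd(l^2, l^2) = l^2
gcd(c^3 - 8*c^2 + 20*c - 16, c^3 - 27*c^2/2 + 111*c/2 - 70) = c - 4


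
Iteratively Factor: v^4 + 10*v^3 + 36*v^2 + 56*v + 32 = (v + 2)*(v^3 + 8*v^2 + 20*v + 16) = (v + 2)^2*(v^2 + 6*v + 8) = (v + 2)^2*(v + 4)*(v + 2)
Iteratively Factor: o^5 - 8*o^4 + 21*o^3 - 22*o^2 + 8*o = (o - 4)*(o^4 - 4*o^3 + 5*o^2 - 2*o) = (o - 4)*(o - 1)*(o^3 - 3*o^2 + 2*o) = (o - 4)*(o - 1)^2*(o^2 - 2*o) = (o - 4)*(o - 2)*(o - 1)^2*(o)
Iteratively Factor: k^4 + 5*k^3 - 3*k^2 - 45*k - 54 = (k + 2)*(k^3 + 3*k^2 - 9*k - 27) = (k + 2)*(k + 3)*(k^2 - 9) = (k + 2)*(k + 3)^2*(k - 3)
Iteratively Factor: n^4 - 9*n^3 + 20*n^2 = (n)*(n^3 - 9*n^2 + 20*n) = n^2*(n^2 - 9*n + 20) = n^2*(n - 5)*(n - 4)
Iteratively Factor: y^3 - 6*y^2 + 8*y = (y - 4)*(y^2 - 2*y) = (y - 4)*(y - 2)*(y)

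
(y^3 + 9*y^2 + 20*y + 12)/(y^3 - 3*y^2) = (y^3 + 9*y^2 + 20*y + 12)/(y^2*(y - 3))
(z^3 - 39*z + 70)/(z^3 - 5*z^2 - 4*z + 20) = (z + 7)/(z + 2)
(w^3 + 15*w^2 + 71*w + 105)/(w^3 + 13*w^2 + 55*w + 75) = (w + 7)/(w + 5)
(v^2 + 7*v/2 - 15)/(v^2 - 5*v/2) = (v + 6)/v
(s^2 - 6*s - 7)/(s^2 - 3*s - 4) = (s - 7)/(s - 4)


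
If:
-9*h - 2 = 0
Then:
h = -2/9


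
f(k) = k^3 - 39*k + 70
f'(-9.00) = 204.00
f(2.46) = -11.05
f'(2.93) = -13.25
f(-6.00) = 88.00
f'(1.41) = -33.04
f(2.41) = -9.99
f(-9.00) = -308.00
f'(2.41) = -21.58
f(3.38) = -23.21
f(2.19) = -4.91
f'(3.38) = -4.73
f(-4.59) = 152.31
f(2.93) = -19.12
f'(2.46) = -20.85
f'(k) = 3*k^2 - 39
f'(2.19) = -24.61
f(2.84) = -17.85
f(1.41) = 17.81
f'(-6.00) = 69.00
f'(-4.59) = 24.20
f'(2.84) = -14.80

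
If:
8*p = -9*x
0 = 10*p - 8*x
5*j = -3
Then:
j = -3/5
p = 0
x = 0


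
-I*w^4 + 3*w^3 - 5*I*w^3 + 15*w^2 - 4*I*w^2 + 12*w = w*(w + 4)*(w + 3*I)*(-I*w - I)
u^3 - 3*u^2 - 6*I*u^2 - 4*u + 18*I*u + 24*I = (u - 4)*(u + 1)*(u - 6*I)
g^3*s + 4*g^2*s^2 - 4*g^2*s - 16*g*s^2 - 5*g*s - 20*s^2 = (g - 5)*(g + 4*s)*(g*s + s)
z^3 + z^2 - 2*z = z*(z - 1)*(z + 2)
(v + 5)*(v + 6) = v^2 + 11*v + 30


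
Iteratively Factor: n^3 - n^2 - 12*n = (n - 4)*(n^2 + 3*n) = n*(n - 4)*(n + 3)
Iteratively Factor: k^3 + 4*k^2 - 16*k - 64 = (k + 4)*(k^2 - 16) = (k - 4)*(k + 4)*(k + 4)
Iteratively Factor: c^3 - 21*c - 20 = (c + 1)*(c^2 - c - 20) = (c - 5)*(c + 1)*(c + 4)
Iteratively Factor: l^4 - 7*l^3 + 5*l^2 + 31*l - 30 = (l + 2)*(l^3 - 9*l^2 + 23*l - 15) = (l - 1)*(l + 2)*(l^2 - 8*l + 15) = (l - 3)*(l - 1)*(l + 2)*(l - 5)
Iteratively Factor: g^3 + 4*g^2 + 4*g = (g)*(g^2 + 4*g + 4) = g*(g + 2)*(g + 2)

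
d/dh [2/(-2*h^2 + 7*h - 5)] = 2*(4*h - 7)/(2*h^2 - 7*h + 5)^2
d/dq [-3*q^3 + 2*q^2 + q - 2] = -9*q^2 + 4*q + 1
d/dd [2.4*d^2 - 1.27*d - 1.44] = 4.8*d - 1.27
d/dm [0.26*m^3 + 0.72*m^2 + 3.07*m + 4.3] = 0.78*m^2 + 1.44*m + 3.07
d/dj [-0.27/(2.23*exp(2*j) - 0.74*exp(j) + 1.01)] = (1.2042*exp(j) - 0.1998)*exp(j)/(2.23*exp(2*j) - 0.74*exp(j) + 1.01)^2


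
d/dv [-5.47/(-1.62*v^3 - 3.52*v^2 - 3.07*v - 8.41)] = (-26.5842*v^2 - 38.5088*v - 16.7929)/(1.62*v^3 + 3.52*v^2 + 3.07*v + 8.41)^2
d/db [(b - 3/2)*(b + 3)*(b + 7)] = 3*b^2 + 17*b + 6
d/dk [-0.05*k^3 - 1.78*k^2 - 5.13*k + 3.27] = -0.15*k^2 - 3.56*k - 5.13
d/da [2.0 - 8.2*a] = -8.20000000000000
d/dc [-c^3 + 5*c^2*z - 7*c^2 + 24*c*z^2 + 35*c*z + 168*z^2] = -3*c^2 + 10*c*z - 14*c + 24*z^2 + 35*z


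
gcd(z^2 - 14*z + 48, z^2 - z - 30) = z - 6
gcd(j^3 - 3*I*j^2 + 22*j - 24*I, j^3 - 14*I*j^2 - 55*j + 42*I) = j^2 - 7*I*j - 6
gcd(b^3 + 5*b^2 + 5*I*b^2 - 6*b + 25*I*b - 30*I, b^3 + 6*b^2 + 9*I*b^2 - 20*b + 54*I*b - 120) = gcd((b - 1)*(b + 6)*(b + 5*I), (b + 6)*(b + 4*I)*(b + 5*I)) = b^2 + b*(6 + 5*I) + 30*I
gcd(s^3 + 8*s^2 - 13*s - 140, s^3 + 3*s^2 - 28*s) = s^2 + 3*s - 28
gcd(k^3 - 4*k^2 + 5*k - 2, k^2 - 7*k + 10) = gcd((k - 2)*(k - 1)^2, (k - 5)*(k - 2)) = k - 2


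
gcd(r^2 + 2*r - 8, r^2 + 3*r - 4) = r + 4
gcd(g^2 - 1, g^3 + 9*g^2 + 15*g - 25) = g - 1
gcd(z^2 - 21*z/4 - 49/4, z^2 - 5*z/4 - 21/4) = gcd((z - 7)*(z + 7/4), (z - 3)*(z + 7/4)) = z + 7/4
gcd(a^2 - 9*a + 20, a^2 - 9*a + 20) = a^2 - 9*a + 20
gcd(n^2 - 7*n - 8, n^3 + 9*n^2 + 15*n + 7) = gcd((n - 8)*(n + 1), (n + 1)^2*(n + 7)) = n + 1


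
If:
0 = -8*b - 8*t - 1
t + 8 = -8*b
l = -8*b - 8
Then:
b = -9/8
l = 1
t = 1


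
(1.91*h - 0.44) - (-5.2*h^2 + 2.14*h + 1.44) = 5.2*h^2 - 0.23*h - 1.88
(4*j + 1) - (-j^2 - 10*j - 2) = j^2 + 14*j + 3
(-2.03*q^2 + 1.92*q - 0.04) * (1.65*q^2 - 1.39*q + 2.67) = -3.3495*q^4 + 5.9897*q^3 - 8.1549*q^2 + 5.182*q - 0.1068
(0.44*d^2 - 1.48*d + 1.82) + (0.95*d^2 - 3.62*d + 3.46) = 1.39*d^2 - 5.1*d + 5.28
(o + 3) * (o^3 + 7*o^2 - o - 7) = o^4 + 10*o^3 + 20*o^2 - 10*o - 21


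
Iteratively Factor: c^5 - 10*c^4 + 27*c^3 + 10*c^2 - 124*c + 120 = (c - 5)*(c^4 - 5*c^3 + 2*c^2 + 20*c - 24) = (c - 5)*(c - 2)*(c^3 - 3*c^2 - 4*c + 12) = (c - 5)*(c - 3)*(c - 2)*(c^2 - 4) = (c - 5)*(c - 3)*(c - 2)*(c + 2)*(c - 2)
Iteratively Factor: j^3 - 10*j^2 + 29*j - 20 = (j - 5)*(j^2 - 5*j + 4) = (j - 5)*(j - 1)*(j - 4)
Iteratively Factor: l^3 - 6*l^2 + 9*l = (l)*(l^2 - 6*l + 9) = l*(l - 3)*(l - 3)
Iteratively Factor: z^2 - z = (z)*(z - 1)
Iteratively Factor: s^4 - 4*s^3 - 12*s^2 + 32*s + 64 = (s - 4)*(s^3 - 12*s - 16) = (s - 4)*(s + 2)*(s^2 - 2*s - 8) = (s - 4)*(s + 2)^2*(s - 4)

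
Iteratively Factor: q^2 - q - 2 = (q - 2)*(q + 1)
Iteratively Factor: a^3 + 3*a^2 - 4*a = (a)*(a^2 + 3*a - 4) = a*(a - 1)*(a + 4)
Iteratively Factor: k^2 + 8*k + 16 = (k + 4)*(k + 4)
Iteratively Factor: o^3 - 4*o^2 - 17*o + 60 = (o + 4)*(o^2 - 8*o + 15) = (o - 3)*(o + 4)*(o - 5)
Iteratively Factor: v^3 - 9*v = (v)*(v^2 - 9) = v*(v - 3)*(v + 3)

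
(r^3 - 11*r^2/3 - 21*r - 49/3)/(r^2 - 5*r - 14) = (3*r^2 + 10*r + 7)/(3*(r + 2))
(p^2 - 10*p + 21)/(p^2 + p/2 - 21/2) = 2*(p - 7)/(2*p + 7)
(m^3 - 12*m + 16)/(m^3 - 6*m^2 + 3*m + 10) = (m^2 + 2*m - 8)/(m^2 - 4*m - 5)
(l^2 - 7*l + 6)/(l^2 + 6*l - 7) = (l - 6)/(l + 7)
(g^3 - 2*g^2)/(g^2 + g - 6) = g^2/(g + 3)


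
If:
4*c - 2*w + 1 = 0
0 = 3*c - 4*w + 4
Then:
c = 2/5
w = 13/10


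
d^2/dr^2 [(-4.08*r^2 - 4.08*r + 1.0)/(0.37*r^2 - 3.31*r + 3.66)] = (-8.88178419700125e-16*r^4 - 11.110656*r^3 + 33.972216*r^2 + 25.802616*r - 188.959432)/(0.050653*r^6 - 1.359417*r^5 + 13.664433*r^4 - 63.159103*r^3 + 135.167094*r^2 - 133.018308*r + 49.027896)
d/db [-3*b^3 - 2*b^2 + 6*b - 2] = -9*b^2 - 4*b + 6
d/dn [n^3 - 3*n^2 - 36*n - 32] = 3*n^2 - 6*n - 36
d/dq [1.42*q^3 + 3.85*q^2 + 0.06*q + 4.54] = 4.26*q^2 + 7.7*q + 0.06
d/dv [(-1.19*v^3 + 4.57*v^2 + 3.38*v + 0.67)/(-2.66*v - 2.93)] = (6.3308*v^3 - 1.6961*v^2 - 26.7802*v - 8.1212)/(7.0756*v^2 + 15.5876*v + 8.5849)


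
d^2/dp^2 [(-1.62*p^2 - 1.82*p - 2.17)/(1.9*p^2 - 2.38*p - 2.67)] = (-7.105427357601e-15*p^4 - 27.79168*p^3 - 96.31176*p^2 + 3.47928*p - 46.567208)/(6.859*p^6 - 25.7754*p^5 + 3.37098*p^4 + 58.961168*p^3 - 4.73711400000001*p^2 - 50.900346*p - 19.034163)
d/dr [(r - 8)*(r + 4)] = 2*r - 4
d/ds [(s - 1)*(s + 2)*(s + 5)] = 3*s^2 + 12*s + 3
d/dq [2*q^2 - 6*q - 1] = 4*q - 6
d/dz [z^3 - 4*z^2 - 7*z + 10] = 3*z^2 - 8*z - 7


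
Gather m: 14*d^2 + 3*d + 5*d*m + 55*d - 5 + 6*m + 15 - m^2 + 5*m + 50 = 14*d^2 + 58*d - m^2 + m*(5*d + 11) + 60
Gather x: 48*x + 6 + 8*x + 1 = 56*x + 7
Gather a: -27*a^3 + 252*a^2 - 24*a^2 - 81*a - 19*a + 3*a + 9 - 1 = -27*a^3 + 228*a^2 - 97*a + 8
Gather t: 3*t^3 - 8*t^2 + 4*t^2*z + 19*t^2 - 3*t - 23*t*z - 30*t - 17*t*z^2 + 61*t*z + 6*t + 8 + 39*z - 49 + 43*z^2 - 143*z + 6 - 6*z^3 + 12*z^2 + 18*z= 3*t^3 + t^2*(4*z + 11) + t*(-17*z^2 + 38*z - 27) - 6*z^3 + 55*z^2 - 86*z - 35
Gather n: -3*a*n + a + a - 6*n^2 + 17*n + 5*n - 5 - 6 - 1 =2*a - 6*n^2 + n*(22 - 3*a) - 12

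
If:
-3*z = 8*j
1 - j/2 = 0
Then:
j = 2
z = -16/3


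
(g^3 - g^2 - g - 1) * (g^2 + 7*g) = g^5 + 6*g^4 - 8*g^3 - 8*g^2 - 7*g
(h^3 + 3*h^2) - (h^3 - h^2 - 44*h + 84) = 4*h^2 + 44*h - 84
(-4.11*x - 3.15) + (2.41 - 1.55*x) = -5.66*x - 0.74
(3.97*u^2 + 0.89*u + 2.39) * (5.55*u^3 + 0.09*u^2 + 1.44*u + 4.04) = 22.0335*u^5 + 5.2968*u^4 + 19.0614*u^3 + 17.5355*u^2 + 7.0372*u + 9.6556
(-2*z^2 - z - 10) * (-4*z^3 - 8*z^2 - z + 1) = 8*z^5 + 20*z^4 + 50*z^3 + 79*z^2 + 9*z - 10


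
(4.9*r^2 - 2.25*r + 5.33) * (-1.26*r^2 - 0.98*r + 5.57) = -6.174*r^4 - 1.967*r^3 + 22.7822*r^2 - 17.7559*r + 29.6881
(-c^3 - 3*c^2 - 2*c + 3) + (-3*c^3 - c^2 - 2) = -4*c^3 - 4*c^2 - 2*c + 1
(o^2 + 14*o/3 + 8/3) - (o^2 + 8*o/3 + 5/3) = 2*o + 1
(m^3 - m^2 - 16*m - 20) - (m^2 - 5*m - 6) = m^3 - 2*m^2 - 11*m - 14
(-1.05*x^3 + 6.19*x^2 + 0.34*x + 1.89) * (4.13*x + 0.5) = -4.3365*x^4 + 25.0397*x^3 + 4.4992*x^2 + 7.9757*x + 0.945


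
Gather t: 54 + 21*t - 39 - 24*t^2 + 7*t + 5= -24*t^2 + 28*t + 20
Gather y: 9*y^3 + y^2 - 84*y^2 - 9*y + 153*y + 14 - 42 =9*y^3 - 83*y^2 + 144*y - 28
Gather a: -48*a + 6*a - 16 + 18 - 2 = -42*a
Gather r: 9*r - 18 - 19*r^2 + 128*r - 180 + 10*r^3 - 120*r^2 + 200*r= 10*r^3 - 139*r^2 + 337*r - 198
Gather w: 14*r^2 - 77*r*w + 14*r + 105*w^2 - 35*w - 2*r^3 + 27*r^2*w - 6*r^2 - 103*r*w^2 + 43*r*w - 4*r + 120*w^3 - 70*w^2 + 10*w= -2*r^3 + 8*r^2 + 10*r + 120*w^3 + w^2*(35 - 103*r) + w*(27*r^2 - 34*r - 25)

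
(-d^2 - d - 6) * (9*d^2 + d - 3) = -9*d^4 - 10*d^3 - 52*d^2 - 3*d + 18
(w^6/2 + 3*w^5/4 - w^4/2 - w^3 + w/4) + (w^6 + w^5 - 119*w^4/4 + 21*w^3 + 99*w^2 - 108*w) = 3*w^6/2 + 7*w^5/4 - 121*w^4/4 + 20*w^3 + 99*w^2 - 431*w/4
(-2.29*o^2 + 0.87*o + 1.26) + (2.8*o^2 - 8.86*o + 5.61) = 0.51*o^2 - 7.99*o + 6.87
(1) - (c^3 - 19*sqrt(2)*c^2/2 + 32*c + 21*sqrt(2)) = -c^3 + 19*sqrt(2)*c^2/2 - 32*c - 21*sqrt(2) + 1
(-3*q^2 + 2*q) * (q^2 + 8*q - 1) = -3*q^4 - 22*q^3 + 19*q^2 - 2*q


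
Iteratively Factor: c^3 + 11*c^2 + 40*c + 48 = (c + 3)*(c^2 + 8*c + 16) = (c + 3)*(c + 4)*(c + 4)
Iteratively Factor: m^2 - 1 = (m - 1)*(m + 1)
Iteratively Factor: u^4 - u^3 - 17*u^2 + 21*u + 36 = (u + 4)*(u^3 - 5*u^2 + 3*u + 9) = (u - 3)*(u + 4)*(u^2 - 2*u - 3) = (u - 3)^2*(u + 4)*(u + 1)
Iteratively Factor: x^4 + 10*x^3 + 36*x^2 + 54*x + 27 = (x + 3)*(x^3 + 7*x^2 + 15*x + 9) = (x + 1)*(x + 3)*(x^2 + 6*x + 9) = (x + 1)*(x + 3)^2*(x + 3)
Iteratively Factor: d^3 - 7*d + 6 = (d - 2)*(d^2 + 2*d - 3) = (d - 2)*(d - 1)*(d + 3)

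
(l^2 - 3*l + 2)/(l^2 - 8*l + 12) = (l - 1)/(l - 6)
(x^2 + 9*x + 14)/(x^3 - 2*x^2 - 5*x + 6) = (x + 7)/(x^2 - 4*x + 3)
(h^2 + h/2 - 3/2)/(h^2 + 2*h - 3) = (h + 3/2)/(h + 3)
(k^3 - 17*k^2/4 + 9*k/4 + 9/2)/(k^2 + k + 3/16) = 4*(k^2 - 5*k + 6)/(4*k + 1)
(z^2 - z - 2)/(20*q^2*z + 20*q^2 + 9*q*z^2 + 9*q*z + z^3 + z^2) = (z - 2)/(20*q^2 + 9*q*z + z^2)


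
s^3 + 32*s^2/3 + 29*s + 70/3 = (s + 5/3)*(s + 2)*(s + 7)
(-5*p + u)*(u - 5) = -5*p*u + 25*p + u^2 - 5*u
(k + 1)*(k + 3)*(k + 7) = k^3 + 11*k^2 + 31*k + 21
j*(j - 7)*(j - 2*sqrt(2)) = j^3 - 7*j^2 - 2*sqrt(2)*j^2 + 14*sqrt(2)*j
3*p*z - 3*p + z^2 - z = (3*p + z)*(z - 1)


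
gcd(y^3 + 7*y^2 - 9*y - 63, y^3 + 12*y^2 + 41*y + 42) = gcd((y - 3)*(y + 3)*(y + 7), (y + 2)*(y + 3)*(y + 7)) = y^2 + 10*y + 21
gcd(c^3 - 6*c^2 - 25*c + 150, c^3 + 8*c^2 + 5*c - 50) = c + 5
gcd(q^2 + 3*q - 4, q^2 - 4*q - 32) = q + 4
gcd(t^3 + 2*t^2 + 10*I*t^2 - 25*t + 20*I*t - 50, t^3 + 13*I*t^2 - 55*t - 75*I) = t^2 + 10*I*t - 25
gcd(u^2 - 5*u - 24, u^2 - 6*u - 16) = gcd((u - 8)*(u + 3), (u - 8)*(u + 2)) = u - 8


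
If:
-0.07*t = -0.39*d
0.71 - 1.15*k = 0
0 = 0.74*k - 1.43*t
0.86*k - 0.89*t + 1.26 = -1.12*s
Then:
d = 0.06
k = 0.62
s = -1.35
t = 0.32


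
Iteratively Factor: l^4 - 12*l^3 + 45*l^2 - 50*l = (l)*(l^3 - 12*l^2 + 45*l - 50) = l*(l - 5)*(l^2 - 7*l + 10) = l*(l - 5)^2*(l - 2)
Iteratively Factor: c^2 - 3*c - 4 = (c - 4)*(c + 1)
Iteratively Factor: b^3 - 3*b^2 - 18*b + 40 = (b + 4)*(b^2 - 7*b + 10) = (b - 5)*(b + 4)*(b - 2)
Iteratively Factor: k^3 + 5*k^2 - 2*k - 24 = (k + 4)*(k^2 + k - 6) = (k - 2)*(k + 4)*(k + 3)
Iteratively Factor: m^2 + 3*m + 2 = (m + 1)*(m + 2)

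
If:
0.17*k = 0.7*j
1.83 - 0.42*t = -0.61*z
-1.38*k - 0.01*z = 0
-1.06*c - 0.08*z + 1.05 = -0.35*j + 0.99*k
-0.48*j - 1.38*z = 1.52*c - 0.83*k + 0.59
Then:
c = 1.10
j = 0.00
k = 0.01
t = 1.98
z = -1.64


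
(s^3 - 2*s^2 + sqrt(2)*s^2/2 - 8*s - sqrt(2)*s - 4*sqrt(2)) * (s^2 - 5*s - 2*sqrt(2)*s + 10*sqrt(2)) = s^5 - 7*s^4 - 3*sqrt(2)*s^4/2 + 21*sqrt(2)*s^3/2 - 3*sqrt(2)*s^2 + 54*s^2 - 60*sqrt(2)*s - 4*s - 80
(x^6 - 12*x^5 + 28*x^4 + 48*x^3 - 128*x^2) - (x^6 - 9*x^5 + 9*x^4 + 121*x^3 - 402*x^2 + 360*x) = -3*x^5 + 19*x^4 - 73*x^3 + 274*x^2 - 360*x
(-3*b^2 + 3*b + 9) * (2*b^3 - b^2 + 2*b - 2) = -6*b^5 + 9*b^4 + 9*b^3 + 3*b^2 + 12*b - 18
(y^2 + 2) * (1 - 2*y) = -2*y^3 + y^2 - 4*y + 2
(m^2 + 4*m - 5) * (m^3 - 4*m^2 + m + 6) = m^5 - 20*m^3 + 30*m^2 + 19*m - 30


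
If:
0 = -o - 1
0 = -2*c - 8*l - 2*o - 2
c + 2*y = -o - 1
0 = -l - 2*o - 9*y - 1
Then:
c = -4/19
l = 1/19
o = -1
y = 2/19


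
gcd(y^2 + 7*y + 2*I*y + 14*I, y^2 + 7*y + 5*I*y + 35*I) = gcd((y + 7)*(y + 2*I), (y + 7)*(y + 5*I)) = y + 7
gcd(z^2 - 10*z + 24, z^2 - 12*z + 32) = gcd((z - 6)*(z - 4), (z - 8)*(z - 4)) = z - 4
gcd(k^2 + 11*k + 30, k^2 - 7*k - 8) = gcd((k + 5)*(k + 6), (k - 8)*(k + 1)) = 1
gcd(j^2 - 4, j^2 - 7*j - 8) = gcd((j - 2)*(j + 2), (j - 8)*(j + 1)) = 1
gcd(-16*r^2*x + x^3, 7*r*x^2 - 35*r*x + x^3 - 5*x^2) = x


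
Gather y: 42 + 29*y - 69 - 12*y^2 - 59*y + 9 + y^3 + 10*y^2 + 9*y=y^3 - 2*y^2 - 21*y - 18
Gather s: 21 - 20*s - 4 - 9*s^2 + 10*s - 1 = -9*s^2 - 10*s + 16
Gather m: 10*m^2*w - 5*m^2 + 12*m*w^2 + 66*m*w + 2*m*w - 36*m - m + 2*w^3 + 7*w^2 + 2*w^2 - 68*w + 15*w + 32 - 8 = m^2*(10*w - 5) + m*(12*w^2 + 68*w - 37) + 2*w^3 + 9*w^2 - 53*w + 24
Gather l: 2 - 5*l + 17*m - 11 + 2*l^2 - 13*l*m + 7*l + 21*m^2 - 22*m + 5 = 2*l^2 + l*(2 - 13*m) + 21*m^2 - 5*m - 4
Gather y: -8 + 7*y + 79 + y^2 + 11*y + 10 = y^2 + 18*y + 81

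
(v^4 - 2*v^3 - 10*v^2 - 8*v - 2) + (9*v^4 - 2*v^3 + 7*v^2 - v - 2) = 10*v^4 - 4*v^3 - 3*v^2 - 9*v - 4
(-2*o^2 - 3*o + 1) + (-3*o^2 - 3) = -5*o^2 - 3*o - 2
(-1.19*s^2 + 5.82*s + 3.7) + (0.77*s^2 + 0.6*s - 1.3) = -0.42*s^2 + 6.42*s + 2.4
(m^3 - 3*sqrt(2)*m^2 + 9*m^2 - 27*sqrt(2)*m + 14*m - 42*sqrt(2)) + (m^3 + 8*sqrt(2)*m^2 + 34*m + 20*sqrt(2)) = 2*m^3 + 5*sqrt(2)*m^2 + 9*m^2 - 27*sqrt(2)*m + 48*m - 22*sqrt(2)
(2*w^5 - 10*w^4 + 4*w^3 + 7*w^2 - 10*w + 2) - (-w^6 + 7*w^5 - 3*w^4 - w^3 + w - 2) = w^6 - 5*w^5 - 7*w^4 + 5*w^3 + 7*w^2 - 11*w + 4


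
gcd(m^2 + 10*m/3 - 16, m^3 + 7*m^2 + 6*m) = m + 6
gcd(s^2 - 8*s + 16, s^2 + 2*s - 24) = s - 4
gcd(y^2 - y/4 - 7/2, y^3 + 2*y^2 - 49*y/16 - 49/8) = y + 7/4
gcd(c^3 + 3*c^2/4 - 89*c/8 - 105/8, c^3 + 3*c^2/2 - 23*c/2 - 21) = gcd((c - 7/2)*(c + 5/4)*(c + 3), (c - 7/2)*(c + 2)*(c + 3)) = c^2 - c/2 - 21/2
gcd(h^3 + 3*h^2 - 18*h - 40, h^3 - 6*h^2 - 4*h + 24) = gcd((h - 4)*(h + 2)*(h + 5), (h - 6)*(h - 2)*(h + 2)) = h + 2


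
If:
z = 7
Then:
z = 7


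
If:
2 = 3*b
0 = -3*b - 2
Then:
No Solution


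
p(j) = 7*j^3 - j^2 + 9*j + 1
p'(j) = 21*j^2 - 2*j + 9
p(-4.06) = -520.49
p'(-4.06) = 363.28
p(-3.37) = -308.60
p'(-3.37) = 254.23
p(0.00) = 1.00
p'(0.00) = 9.00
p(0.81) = 11.35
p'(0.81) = 21.16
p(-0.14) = -0.30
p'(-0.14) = 9.69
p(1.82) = 56.27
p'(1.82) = 74.92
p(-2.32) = -112.67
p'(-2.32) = 126.67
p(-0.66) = -7.39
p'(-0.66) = 19.47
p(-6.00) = -1601.00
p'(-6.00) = 777.00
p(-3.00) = -224.00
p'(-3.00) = 204.00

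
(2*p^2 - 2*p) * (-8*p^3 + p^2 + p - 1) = -16*p^5 + 18*p^4 - 4*p^2 + 2*p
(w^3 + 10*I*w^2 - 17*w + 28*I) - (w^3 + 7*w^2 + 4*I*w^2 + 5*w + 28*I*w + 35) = -7*w^2 + 6*I*w^2 - 22*w - 28*I*w - 35 + 28*I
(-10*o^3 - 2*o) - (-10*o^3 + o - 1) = 1 - 3*o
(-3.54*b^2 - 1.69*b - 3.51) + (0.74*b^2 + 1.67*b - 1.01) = -2.8*b^2 - 0.02*b - 4.52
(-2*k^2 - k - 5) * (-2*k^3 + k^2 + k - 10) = 4*k^5 + 7*k^3 + 14*k^2 + 5*k + 50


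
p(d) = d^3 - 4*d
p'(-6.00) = 104.00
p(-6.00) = -192.00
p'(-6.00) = 104.00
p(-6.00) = -192.00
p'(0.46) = -3.37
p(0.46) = -1.74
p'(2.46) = 14.15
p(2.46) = 5.05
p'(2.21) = 10.65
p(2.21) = 1.95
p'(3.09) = 24.64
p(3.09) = 17.14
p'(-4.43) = 54.87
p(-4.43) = -69.22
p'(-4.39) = 53.82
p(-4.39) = -67.04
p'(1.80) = 5.72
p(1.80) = -1.37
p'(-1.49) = 2.66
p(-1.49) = 2.65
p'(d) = 3*d^2 - 4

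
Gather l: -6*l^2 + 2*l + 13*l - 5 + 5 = -6*l^2 + 15*l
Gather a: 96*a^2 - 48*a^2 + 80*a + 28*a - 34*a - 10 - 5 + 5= 48*a^2 + 74*a - 10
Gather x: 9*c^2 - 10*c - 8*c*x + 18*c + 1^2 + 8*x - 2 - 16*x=9*c^2 + 8*c + x*(-8*c - 8) - 1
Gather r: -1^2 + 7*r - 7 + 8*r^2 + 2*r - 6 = 8*r^2 + 9*r - 14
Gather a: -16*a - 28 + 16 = -16*a - 12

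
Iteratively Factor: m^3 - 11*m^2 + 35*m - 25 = (m - 5)*(m^2 - 6*m + 5) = (m - 5)^2*(m - 1)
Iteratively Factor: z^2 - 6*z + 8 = (z - 4)*(z - 2)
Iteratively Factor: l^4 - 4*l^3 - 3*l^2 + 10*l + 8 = (l - 4)*(l^3 - 3*l - 2) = (l - 4)*(l + 1)*(l^2 - l - 2) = (l - 4)*(l + 1)^2*(l - 2)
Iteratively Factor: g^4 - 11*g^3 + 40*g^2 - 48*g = (g)*(g^3 - 11*g^2 + 40*g - 48) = g*(g - 4)*(g^2 - 7*g + 12) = g*(g - 4)*(g - 3)*(g - 4)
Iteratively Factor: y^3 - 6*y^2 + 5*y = (y - 5)*(y^2 - y) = (y - 5)*(y - 1)*(y)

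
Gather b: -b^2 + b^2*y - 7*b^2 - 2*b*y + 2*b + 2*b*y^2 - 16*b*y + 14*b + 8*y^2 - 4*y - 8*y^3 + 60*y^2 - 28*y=b^2*(y - 8) + b*(2*y^2 - 18*y + 16) - 8*y^3 + 68*y^2 - 32*y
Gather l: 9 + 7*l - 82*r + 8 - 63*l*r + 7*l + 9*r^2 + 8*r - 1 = l*(14 - 63*r) + 9*r^2 - 74*r + 16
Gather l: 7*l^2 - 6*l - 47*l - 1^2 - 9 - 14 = 7*l^2 - 53*l - 24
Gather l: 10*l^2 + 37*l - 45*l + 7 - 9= 10*l^2 - 8*l - 2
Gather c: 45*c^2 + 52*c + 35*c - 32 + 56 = 45*c^2 + 87*c + 24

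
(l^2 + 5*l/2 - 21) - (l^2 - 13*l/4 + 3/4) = 23*l/4 - 87/4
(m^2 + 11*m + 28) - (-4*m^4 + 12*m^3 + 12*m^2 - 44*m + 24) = 4*m^4 - 12*m^3 - 11*m^2 + 55*m + 4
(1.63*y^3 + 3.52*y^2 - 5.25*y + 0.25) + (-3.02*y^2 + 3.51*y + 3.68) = 1.63*y^3 + 0.5*y^2 - 1.74*y + 3.93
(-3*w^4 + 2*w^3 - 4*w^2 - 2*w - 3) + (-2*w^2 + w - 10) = -3*w^4 + 2*w^3 - 6*w^2 - w - 13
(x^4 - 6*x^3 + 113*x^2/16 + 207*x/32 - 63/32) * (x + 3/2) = x^5 - 9*x^4/2 - 31*x^3/16 + 273*x^2/16 + 495*x/64 - 189/64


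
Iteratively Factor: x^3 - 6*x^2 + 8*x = (x)*(x^2 - 6*x + 8) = x*(x - 4)*(x - 2)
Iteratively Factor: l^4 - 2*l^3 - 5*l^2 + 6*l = (l - 3)*(l^3 + l^2 - 2*l) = (l - 3)*(l + 2)*(l^2 - l) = (l - 3)*(l - 1)*(l + 2)*(l)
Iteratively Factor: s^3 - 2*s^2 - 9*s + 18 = (s - 2)*(s^2 - 9) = (s - 2)*(s + 3)*(s - 3)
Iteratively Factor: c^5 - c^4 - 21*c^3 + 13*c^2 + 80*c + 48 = (c + 1)*(c^4 - 2*c^3 - 19*c^2 + 32*c + 48) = (c + 1)^2*(c^3 - 3*c^2 - 16*c + 48) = (c - 3)*(c + 1)^2*(c^2 - 16) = (c - 4)*(c - 3)*(c + 1)^2*(c + 4)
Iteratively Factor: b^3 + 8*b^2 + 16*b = (b + 4)*(b^2 + 4*b) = b*(b + 4)*(b + 4)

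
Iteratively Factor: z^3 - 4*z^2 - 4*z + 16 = (z - 2)*(z^2 - 2*z - 8) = (z - 2)*(z + 2)*(z - 4)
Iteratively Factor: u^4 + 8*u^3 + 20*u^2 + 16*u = (u + 2)*(u^3 + 6*u^2 + 8*u) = (u + 2)*(u + 4)*(u^2 + 2*u) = u*(u + 2)*(u + 4)*(u + 2)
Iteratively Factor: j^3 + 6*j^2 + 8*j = (j + 2)*(j^2 + 4*j) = (j + 2)*(j + 4)*(j)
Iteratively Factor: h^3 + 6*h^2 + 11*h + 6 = (h + 1)*(h^2 + 5*h + 6) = (h + 1)*(h + 2)*(h + 3)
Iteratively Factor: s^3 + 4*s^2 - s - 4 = (s - 1)*(s^2 + 5*s + 4) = (s - 1)*(s + 4)*(s + 1)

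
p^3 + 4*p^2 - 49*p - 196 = (p - 7)*(p + 4)*(p + 7)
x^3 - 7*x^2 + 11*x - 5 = (x - 5)*(x - 1)^2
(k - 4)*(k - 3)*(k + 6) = k^3 - k^2 - 30*k + 72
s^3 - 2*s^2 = s^2*(s - 2)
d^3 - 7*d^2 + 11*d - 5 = (d - 5)*(d - 1)^2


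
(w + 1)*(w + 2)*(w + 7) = w^3 + 10*w^2 + 23*w + 14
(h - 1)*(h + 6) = h^2 + 5*h - 6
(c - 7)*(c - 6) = c^2 - 13*c + 42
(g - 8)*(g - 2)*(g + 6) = g^3 - 4*g^2 - 44*g + 96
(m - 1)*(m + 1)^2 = m^3 + m^2 - m - 1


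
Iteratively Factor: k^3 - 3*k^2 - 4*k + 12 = (k - 2)*(k^2 - k - 6) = (k - 3)*(k - 2)*(k + 2)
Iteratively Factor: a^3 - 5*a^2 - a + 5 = (a - 5)*(a^2 - 1) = (a - 5)*(a - 1)*(a + 1)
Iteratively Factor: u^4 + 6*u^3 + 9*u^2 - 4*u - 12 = (u + 3)*(u^3 + 3*u^2 - 4) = (u - 1)*(u + 3)*(u^2 + 4*u + 4) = (u - 1)*(u + 2)*(u + 3)*(u + 2)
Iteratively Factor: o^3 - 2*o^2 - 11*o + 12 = (o - 1)*(o^2 - o - 12) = (o - 1)*(o + 3)*(o - 4)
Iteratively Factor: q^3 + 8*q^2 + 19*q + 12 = (q + 4)*(q^2 + 4*q + 3) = (q + 1)*(q + 4)*(q + 3)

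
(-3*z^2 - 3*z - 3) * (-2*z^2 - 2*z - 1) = 6*z^4 + 12*z^3 + 15*z^2 + 9*z + 3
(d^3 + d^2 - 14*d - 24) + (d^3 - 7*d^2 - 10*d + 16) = 2*d^3 - 6*d^2 - 24*d - 8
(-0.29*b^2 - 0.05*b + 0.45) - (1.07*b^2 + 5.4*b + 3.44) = -1.36*b^2 - 5.45*b - 2.99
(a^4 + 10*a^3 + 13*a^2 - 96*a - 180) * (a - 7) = a^5 + 3*a^4 - 57*a^3 - 187*a^2 + 492*a + 1260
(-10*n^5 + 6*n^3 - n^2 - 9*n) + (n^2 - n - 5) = -10*n^5 + 6*n^3 - 10*n - 5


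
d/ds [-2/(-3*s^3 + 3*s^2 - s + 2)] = 2*(-9*s^2 + 6*s - 1)/(3*s^3 - 3*s^2 + s - 2)^2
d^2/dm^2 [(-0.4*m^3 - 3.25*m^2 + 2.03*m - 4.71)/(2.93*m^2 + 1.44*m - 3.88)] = (3.5527136788005e-15*m^5 + 2.8421709430404e-14*m^4 + 51.525894*m^3 - 450.883794*m^2 - 16.89804*m - 201.793208)/(25.153757*m^6 + 37.086768*m^5 - 81.701292*m^4 - 95.236992*m^3 + 108.191472*m^2 + 65.035008*m - 58.411072)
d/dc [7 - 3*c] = -3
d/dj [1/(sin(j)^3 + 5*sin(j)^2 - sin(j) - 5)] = (-3*sin(j)^2 - 10*sin(j) + 1)/((sin(j) + 5)^2*cos(j)^3)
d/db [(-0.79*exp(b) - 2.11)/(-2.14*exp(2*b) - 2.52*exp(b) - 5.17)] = (-(0.79*exp(b) + 2.11)*(4.28*exp(b) + 2.52) + 1.6906*exp(2*b) + 1.9908*exp(b) + 4.0843)*exp(b)/(2.14*exp(2*b) + 2.52*exp(b) + 5.17)^2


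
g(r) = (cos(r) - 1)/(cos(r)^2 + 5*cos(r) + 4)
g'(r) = (2*sin(r)*cos(r) + 5*sin(r))*(cos(r) - 1)/(cos(r)^2 + 5*cos(r) + 4)^2 - sin(r)/(cos(r)^2 + 5*cos(r) + 4)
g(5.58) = -0.03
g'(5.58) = 0.09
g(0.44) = -0.01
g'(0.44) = -0.05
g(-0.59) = -0.02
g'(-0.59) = 0.07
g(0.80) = -0.04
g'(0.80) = -0.11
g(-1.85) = -0.47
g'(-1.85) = 1.11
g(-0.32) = -0.01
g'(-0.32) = 0.03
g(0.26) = -0.00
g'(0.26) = -0.03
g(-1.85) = -0.47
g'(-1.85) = 1.11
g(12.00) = -0.02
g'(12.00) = 0.07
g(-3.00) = -66.06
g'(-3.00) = 939.36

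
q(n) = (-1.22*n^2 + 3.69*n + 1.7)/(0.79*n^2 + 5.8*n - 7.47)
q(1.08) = -14.98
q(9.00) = -0.59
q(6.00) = -0.36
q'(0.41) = -1.33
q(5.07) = -0.26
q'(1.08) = -398.86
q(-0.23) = -0.09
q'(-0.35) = -0.50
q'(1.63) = -2.32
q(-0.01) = -0.22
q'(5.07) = -0.12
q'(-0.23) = -0.54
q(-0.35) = -0.03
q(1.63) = 1.10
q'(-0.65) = -0.44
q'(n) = (3.69 - 2.44*n)/(0.79*n^2 + 5.8*n - 7.47) + (-1.58*n - 5.8)*(-1.22*n^2 + 3.69*n + 1.7)/(0.79*n^2 + 5.8*n - 7.47)^2 = (-9.9911*n^2 + 15.5408*n - 37.4243)/(0.6241*n^4 + 9.164*n^3 + 21.8374*n^2 - 86.652*n + 55.8009)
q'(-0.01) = -0.66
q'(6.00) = -0.10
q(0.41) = -0.61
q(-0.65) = 0.11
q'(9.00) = -0.06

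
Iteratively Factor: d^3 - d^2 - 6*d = (d)*(d^2 - d - 6) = d*(d - 3)*(d + 2)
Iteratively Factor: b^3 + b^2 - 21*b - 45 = (b + 3)*(b^2 - 2*b - 15) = (b + 3)^2*(b - 5)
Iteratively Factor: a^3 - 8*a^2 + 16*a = (a - 4)*(a^2 - 4*a) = (a - 4)^2*(a)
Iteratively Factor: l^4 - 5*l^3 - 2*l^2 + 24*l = (l - 3)*(l^3 - 2*l^2 - 8*l) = l*(l - 3)*(l^2 - 2*l - 8) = l*(l - 3)*(l + 2)*(l - 4)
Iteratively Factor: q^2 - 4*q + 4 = (q - 2)*(q - 2)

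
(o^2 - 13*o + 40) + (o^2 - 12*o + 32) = 2*o^2 - 25*o + 72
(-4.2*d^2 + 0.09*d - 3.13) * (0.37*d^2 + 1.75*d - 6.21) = -1.554*d^4 - 7.3167*d^3 + 25.0814*d^2 - 6.0364*d + 19.4373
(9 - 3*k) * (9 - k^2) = 3*k^3 - 9*k^2 - 27*k + 81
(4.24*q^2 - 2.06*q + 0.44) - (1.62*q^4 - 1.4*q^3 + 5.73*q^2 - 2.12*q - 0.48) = -1.62*q^4 + 1.4*q^3 - 1.49*q^2 + 0.0600000000000001*q + 0.92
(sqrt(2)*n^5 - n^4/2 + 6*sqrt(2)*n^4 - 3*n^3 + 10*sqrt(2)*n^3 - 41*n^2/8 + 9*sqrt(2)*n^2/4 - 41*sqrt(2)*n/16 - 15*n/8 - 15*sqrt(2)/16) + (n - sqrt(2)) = sqrt(2)*n^5 - n^4/2 + 6*sqrt(2)*n^4 - 3*n^3 + 10*sqrt(2)*n^3 - 41*n^2/8 + 9*sqrt(2)*n^2/4 - 41*sqrt(2)*n/16 - 7*n/8 - 31*sqrt(2)/16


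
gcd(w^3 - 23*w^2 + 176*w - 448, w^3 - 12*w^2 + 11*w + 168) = w^2 - 15*w + 56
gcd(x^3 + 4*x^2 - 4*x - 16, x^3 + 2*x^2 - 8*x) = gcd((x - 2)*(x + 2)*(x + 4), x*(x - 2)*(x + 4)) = x^2 + 2*x - 8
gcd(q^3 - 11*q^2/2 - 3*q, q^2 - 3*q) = q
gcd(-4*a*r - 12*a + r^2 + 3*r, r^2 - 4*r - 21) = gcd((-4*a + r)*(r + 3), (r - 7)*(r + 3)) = r + 3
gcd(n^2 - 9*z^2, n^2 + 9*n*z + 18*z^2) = n + 3*z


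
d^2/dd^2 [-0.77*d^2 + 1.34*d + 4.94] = -1.54000000000000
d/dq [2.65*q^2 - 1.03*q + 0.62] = 5.3*q - 1.03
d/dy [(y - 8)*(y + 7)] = 2*y - 1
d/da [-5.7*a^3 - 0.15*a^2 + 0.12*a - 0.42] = -17.1*a^2 - 0.3*a + 0.12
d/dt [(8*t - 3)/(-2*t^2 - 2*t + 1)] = 2*(8*t^2 - 6*t + 1)/(4*t^4 + 8*t^3 - 4*t + 1)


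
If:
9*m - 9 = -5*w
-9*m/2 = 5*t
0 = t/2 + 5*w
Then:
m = 20/21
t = -6/7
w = 3/35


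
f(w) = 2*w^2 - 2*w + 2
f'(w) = 4*w - 2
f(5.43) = 50.11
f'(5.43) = 19.72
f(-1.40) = 8.72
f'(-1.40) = -7.60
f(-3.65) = 35.94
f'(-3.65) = -16.60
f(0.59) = 1.52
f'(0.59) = 0.36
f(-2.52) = 19.74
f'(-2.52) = -12.08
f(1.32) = 2.84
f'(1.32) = 3.28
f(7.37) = 95.89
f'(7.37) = 27.48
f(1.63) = 4.05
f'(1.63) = 4.52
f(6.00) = 62.00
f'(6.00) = 22.00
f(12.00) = 266.00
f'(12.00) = 46.00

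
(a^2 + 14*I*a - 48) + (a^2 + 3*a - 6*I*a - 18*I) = 2*a^2 + 3*a + 8*I*a - 48 - 18*I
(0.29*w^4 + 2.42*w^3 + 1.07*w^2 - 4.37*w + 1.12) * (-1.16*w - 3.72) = -0.3364*w^5 - 3.886*w^4 - 10.2436*w^3 + 1.0888*w^2 + 14.9572*w - 4.1664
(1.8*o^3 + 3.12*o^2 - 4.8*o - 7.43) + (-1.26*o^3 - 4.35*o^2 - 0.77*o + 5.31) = 0.54*o^3 - 1.23*o^2 - 5.57*o - 2.12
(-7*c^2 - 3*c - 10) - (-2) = -7*c^2 - 3*c - 8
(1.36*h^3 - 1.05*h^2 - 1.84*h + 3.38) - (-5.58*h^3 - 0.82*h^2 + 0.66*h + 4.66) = 6.94*h^3 - 0.23*h^2 - 2.5*h - 1.28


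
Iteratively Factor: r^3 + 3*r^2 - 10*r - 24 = (r - 3)*(r^2 + 6*r + 8) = (r - 3)*(r + 4)*(r + 2)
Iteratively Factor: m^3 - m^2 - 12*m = (m - 4)*(m^2 + 3*m) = m*(m - 4)*(m + 3)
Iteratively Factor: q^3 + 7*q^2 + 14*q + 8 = (q + 4)*(q^2 + 3*q + 2) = (q + 2)*(q + 4)*(q + 1)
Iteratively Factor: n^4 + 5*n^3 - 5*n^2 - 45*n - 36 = (n - 3)*(n^3 + 8*n^2 + 19*n + 12) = (n - 3)*(n + 1)*(n^2 + 7*n + 12) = (n - 3)*(n + 1)*(n + 4)*(n + 3)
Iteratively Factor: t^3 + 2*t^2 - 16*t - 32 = (t + 4)*(t^2 - 2*t - 8) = (t + 2)*(t + 4)*(t - 4)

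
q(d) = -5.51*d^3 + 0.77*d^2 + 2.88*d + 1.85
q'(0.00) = 2.88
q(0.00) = 1.85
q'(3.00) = -141.27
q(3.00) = -131.35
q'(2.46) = -93.36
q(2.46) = -68.43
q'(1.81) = -48.49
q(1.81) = -23.09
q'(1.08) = -14.74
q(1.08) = -1.08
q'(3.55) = -199.97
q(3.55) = -224.73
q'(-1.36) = -29.79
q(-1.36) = 13.22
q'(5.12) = -422.56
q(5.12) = -702.76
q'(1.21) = -19.46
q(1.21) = -3.30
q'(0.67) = -3.51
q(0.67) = 2.47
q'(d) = -16.53*d^2 + 1.54*d + 2.88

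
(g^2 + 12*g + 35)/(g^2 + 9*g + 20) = (g + 7)/(g + 4)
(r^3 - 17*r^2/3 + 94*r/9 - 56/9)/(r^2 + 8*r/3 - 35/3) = (3*r^2 - 10*r + 8)/(3*(r + 5))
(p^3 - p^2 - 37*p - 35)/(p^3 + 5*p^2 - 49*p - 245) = (p + 1)/(p + 7)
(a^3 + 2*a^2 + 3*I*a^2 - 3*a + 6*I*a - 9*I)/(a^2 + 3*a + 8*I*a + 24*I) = (a^2 + a*(-1 + 3*I) - 3*I)/(a + 8*I)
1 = 1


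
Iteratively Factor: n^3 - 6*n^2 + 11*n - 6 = (n - 2)*(n^2 - 4*n + 3) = (n - 2)*(n - 1)*(n - 3)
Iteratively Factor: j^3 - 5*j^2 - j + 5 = (j - 5)*(j^2 - 1) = (j - 5)*(j + 1)*(j - 1)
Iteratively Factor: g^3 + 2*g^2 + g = (g + 1)*(g^2 + g) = g*(g + 1)*(g + 1)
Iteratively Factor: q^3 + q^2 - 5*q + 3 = (q + 3)*(q^2 - 2*q + 1) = (q - 1)*(q + 3)*(q - 1)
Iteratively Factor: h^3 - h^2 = (h)*(h^2 - h) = h*(h - 1)*(h)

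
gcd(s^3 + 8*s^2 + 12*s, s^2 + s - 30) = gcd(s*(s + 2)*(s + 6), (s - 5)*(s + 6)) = s + 6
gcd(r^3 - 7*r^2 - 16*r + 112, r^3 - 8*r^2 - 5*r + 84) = r^2 - 11*r + 28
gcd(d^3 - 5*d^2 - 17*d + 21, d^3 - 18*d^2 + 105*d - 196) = d - 7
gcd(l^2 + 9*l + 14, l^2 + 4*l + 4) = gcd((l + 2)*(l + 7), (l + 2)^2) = l + 2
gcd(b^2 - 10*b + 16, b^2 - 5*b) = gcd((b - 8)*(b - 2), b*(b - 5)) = 1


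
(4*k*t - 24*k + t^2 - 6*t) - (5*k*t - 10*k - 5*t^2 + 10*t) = -k*t - 14*k + 6*t^2 - 16*t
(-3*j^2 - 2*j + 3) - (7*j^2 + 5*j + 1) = -10*j^2 - 7*j + 2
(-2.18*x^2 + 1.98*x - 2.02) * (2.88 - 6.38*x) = 13.9084*x^3 - 18.9108*x^2 + 18.59*x - 5.8176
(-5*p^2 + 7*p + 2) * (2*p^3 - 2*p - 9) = -10*p^5 + 14*p^4 + 14*p^3 + 31*p^2 - 67*p - 18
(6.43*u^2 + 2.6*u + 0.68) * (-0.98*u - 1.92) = -6.3014*u^3 - 14.8936*u^2 - 5.6584*u - 1.3056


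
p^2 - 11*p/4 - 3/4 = (p - 3)*(p + 1/4)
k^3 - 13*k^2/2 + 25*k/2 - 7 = (k - 7/2)*(k - 2)*(k - 1)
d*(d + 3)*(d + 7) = d^3 + 10*d^2 + 21*d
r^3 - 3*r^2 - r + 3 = (r - 3)*(r - 1)*(r + 1)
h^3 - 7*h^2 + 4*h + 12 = (h - 6)*(h - 2)*(h + 1)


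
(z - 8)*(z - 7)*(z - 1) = z^3 - 16*z^2 + 71*z - 56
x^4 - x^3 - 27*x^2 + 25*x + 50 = (x - 5)*(x - 2)*(x + 1)*(x + 5)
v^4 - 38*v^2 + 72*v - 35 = (v - 5)*(v - 1)^2*(v + 7)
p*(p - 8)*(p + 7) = p^3 - p^2 - 56*p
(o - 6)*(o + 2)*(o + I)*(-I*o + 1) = -I*o^4 + 2*o^3 + 4*I*o^3 - 8*o^2 + 13*I*o^2 - 24*o - 4*I*o - 12*I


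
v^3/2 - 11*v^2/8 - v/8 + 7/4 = (v/2 + 1/2)*(v - 2)*(v - 7/4)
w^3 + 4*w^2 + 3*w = w*(w + 1)*(w + 3)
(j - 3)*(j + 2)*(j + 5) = j^3 + 4*j^2 - 11*j - 30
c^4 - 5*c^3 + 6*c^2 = c^2*(c - 3)*(c - 2)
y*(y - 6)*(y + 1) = y^3 - 5*y^2 - 6*y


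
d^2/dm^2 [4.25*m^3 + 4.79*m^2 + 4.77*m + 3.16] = 25.5*m + 9.58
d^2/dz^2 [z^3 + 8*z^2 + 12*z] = 6*z + 16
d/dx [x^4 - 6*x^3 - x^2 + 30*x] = 4*x^3 - 18*x^2 - 2*x + 30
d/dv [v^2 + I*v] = 2*v + I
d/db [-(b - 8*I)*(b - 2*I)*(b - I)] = -3*b^2 + 22*I*b + 26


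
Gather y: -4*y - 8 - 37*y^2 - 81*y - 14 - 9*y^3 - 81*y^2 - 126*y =-9*y^3 - 118*y^2 - 211*y - 22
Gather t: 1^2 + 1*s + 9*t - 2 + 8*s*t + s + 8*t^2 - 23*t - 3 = 2*s + 8*t^2 + t*(8*s - 14) - 4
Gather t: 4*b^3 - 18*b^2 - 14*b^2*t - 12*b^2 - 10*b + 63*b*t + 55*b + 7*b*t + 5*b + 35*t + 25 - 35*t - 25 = 4*b^3 - 30*b^2 + 50*b + t*(-14*b^2 + 70*b)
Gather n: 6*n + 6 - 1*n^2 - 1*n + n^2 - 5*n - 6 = 0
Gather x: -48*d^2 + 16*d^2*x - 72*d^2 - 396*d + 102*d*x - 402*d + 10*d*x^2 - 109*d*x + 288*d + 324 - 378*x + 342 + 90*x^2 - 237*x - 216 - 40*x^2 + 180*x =-120*d^2 - 510*d + x^2*(10*d + 50) + x*(16*d^2 - 7*d - 435) + 450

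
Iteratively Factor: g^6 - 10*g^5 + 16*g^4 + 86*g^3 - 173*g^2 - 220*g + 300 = (g + 2)*(g^5 - 12*g^4 + 40*g^3 + 6*g^2 - 185*g + 150) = (g + 2)^2*(g^4 - 14*g^3 + 68*g^2 - 130*g + 75) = (g - 1)*(g + 2)^2*(g^3 - 13*g^2 + 55*g - 75) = (g - 5)*(g - 1)*(g + 2)^2*(g^2 - 8*g + 15) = (g - 5)*(g - 3)*(g - 1)*(g + 2)^2*(g - 5)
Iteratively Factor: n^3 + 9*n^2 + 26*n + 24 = (n + 2)*(n^2 + 7*n + 12) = (n + 2)*(n + 3)*(n + 4)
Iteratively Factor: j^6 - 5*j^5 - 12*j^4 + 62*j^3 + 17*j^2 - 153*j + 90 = (j - 3)*(j^5 - 2*j^4 - 18*j^3 + 8*j^2 + 41*j - 30) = (j - 5)*(j - 3)*(j^4 + 3*j^3 - 3*j^2 - 7*j + 6) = (j - 5)*(j - 3)*(j + 2)*(j^3 + j^2 - 5*j + 3) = (j - 5)*(j - 3)*(j + 2)*(j + 3)*(j^2 - 2*j + 1) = (j - 5)*(j - 3)*(j - 1)*(j + 2)*(j + 3)*(j - 1)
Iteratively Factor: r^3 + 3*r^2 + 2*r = (r + 1)*(r^2 + 2*r) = (r + 1)*(r + 2)*(r)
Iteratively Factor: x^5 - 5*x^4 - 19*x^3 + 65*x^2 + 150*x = (x + 2)*(x^4 - 7*x^3 - 5*x^2 + 75*x) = (x - 5)*(x + 2)*(x^3 - 2*x^2 - 15*x) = x*(x - 5)*(x + 2)*(x^2 - 2*x - 15) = x*(x - 5)*(x + 2)*(x + 3)*(x - 5)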